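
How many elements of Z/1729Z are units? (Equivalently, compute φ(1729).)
Z/1729Z has φ(1729) = 1296 units

An element a ∈ Z/1729Z is a unit iff gcd(a, 1729) = 1, so the number of units is φ(1729). φ is multiplicative, with φ(p^e) = p^e − p^(e−1). Factorise 1729 = 7 · 13 · 19. Then
  φ(1729) = (7 − 1) · (13 − 1) · (19 − 1) = 6 · 12 · 18 = 1296.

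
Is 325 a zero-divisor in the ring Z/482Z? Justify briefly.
NO

gcd(325, 482) = 1, so 325 is a unit in Z/482Z (it has a multiplicative inverse). A unit cannot be a zero-divisor: if 325·b ≡ 0 then multiplying both sides by 325^(−1) gives b ≡ 0. So 325 is not a zero-divisor.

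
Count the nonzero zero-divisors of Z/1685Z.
Z/1685Z has 340 nonzero zero-divisors

In Z/1685Z each nonzero element is either a unit (gcd with 1685 is 1) or a zero-divisor (gcd > 1). The number of units is φ(1685): factorise 1685 = 5 · 337, so φ(1685) = (5 − 1) · (337 − 1) = 4 · 336 = 1344. The nonzero elements number 1685 − 1 = 1684. Hence the nonzero zero-divisors number 1684 − 1344 = 340.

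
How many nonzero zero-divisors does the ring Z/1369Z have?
Z/1369Z has 36 nonzero zero-divisors

In Z/1369Z each nonzero element is either a unit (gcd with 1369 is 1) or a zero-divisor (gcd > 1). The number of units is φ(1369): factorise 1369 = 37^2, so φ(1369) = (37^2 − 37^1) = 1332 = 1332. The nonzero elements number 1369 − 1 = 1368. Hence the nonzero zero-divisors number 1368 − 1332 = 36.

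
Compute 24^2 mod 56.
Use repeated squaring. Binary(2) = 10. Walk through the bits of the exponent 2 left-to-right: at each bit after the leading one, square the running value, then multiply by 24 if the bit is 1 (always reducing mod 56):
  bit 1 = 1 (leading): start with 24.
  bit 2 = 0: square 24^2 = 576 ≡ 16 (mod 56).
Final value: 24^2 ≡ 16 (mod 56).

Final answer: 16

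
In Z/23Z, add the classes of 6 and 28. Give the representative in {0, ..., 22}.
Reduce the summands first: 28 ≡ 5 (mod 23), so 6 + 28 ≡ 6 + 5 (mod 23). 6 + 5 = 11; 11 = 0·23 + 11, so (6 + 28) mod 23 = 11.

Final answer: 11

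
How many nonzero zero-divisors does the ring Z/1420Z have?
In Z/1420Z each nonzero element is either a unit (gcd with 1420 is 1) or a zero-divisor (gcd > 1). The number of units is φ(1420): factorise 1420 = 2^2 · 5 · 71, so φ(1420) = (2^2 − 2^1) · (5 − 1) · (71 − 1) = 2 · 4 · 70 = 560. The nonzero elements number 1420 − 1 = 1419. Hence the nonzero zero-divisors number 1419 − 560 = 859.

Final answer: Z/1420Z has 859 nonzero zero-divisors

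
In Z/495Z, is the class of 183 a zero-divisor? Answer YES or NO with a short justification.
gcd(183, 495) = 3 > 1, so 183 is not a unit in Z/495Z. In Z/nZ every nonzero non-unit is a zero-divisor: explicitly, take b = 495/gcd = 165 ≠ 0 (mod 495); then 183·165 = 30195 = 61·495, i.e. 183·165 ≡ 0 (mod 495). So 183 is a zero-divisor.

Final answer: YES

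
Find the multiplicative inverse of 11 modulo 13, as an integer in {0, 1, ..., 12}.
Apply the extended Euclidean algorithm to (13, 11), tracking rows (r, s, t) with s·13 + t·11 = r. Each division r_prev = q·r_cur + r_new produces the new row as (previous row) − q·(current row):
  row A: (13, 1, 0)   [1·13 + 0·11 = 13]
  row B: (11, 0, 1)   [0·13 + 1·11 = 11]
  13 = 1·11 + 2   → row C = row A − 1·row B = (2, 1, −1)   [check: 1·13 − 1·11 = 2]
  11 = 5·2 + 1   → row D = row B − 5·row C = (1, −5, 6)   [check: −5·13 + 6·11 = 1]
  2 = 2·1 + 0   → remainder 0, stop. gcd = 1 (last nonzero row D).
The gcd is 1, so 11 is invertible mod 13. The last nonzero row gives −5·13 + 6·11 = 1, so t = 6. So 11^(−1) ≡ 6 (mod 13). Verify: 11 · 6 = 66 ≡ 1 (mod 13). ✓

Final answer: 11^(−1) ≡ 6 (mod 13)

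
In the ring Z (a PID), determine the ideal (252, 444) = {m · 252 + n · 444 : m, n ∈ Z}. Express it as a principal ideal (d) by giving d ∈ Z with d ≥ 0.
In the PID Z, (a, b) is generated by gcd(a, b). Compute gcd(444, 252) with the extended Euclidean algorithm, tracking rows (r, s, t) with s·444 + t·252 = r:
  row A: (444, 1, 0)   [1·444 + 0·252 = 444]
  row B: (252, 0, 1)   [0·444 + 1·252 = 252]
  444 = 1·252 + 192   → row C = row A − 1·row B = (192, 1, −1)   [check: 1·444 − 1·252 = 192]
  252 = 1·192 + 60   → row D = row B − 1·row C = (60, −1, 2)   [check: −1·444 + 2·252 = 60]
  192 = 3·60 + 12   → row E = row C − 3·row D = (12, 4, −7)   [check: 4·444 − 7·252 = 12]
  60 = 5·12 + 0   → remainder 0, stop. gcd = 12 (last nonzero row E).
So gcd(252, 444) = 12, with Bézout identity 4·444 − 7·252 = 12. Containment (⊇): the Bézout identity exhibits 12 as an element of (252, 444), giving (12) ⊆ (252, 444). Containment (⊆): since 12 | 252 and 12 | 444 (252 = 12·21, 444 = 12·37), every Z-linear combination of 252 and 444 is divisible by 12, so (252, 444) ⊆ (12). Therefore (252, 444) = (12), d = 12.

Final answer: (252, 444) = (12); d = 12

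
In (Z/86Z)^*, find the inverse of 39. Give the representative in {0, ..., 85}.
Apply the extended Euclidean algorithm to (86, 39), tracking rows (r, s, t) with s·86 + t·39 = r. Each division r_prev = q·r_cur + r_new produces the new row as (previous row) − q·(current row):
  row A: (86, 1, 0)   [1·86 + 0·39 = 86]
  row B: (39, 0, 1)   [0·86 + 1·39 = 39]
  86 = 2·39 + 8   → row C = row A − 2·row B = (8, 1, −2)   [check: 1·86 − 2·39 = 8]
  39 = 4·8 + 7   → row D = row B − 4·row C = (7, −4, 9)   [check: −4·86 + 9·39 = 7]
  8 = 1·7 + 1   → row E = row C − 1·row D = (1, 5, −11)   [check: 5·86 − 11·39 = 1]
  7 = 7·1 + 0   → remainder 0, stop. gcd = 1 (last nonzero row E).
The gcd is 1, so 39 is invertible mod 86. The last nonzero row gives 5·86 − 11·39 = 1, so t = −11. So 39^(−1) ≡ −11 ≡ 75 (mod 86). Verify: 39 · 75 = 2925 ≡ 1 (mod 86). ✓

Final answer: 39^(−1) ≡ 75 (mod 86)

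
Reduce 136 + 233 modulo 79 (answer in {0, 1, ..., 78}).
53

Reduce the summands first: 136 ≡ 57, 233 ≡ 75 (mod 79), so 136 + 233 ≡ 57 + 75 (mod 79). 57 + 75 = 132; 132 = 1·79 + 53, so (136 + 233) mod 79 = 53.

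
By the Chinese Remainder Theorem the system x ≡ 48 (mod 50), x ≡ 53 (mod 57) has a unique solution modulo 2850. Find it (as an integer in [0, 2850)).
The moduli 50, 57 are pairwise coprime, so by the CRT there is a unique solution mod 50·57 = 2850.
Solve by successive substitution. Start with x ≡ 48 (mod 50).
  Combine with x ≡ 53 (mod 57): write x = 48 + 50·t and require 48 + 50·t ≡ 53 (mod 57), i.e. 50·t ≡ 53 − 48 ≡ 5 (mod 57). Since 50^(−1) ≡ 8 (mod 57), t ≡ 8·5 ≡ 40 (mod 57). So x ≡ 48 + 50·40 = 2048 (mod 2850).
Unique solution in [0, 2850): x = 2048.

Final answer: x ≡ 2048 (mod 2850); the representative in [0, 2850) is 2048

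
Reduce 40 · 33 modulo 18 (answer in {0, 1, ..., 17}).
Reduce the factors first: 40 ≡ 4, 33 ≡ 15 (mod 18), so 40 · 33 ≡ 4 · 15 (mod 18). 4 · 15 = 60. Dividing by 18: 60 = 3·18 + 6. So (40 · 33) mod 18 = 6.

Final answer: 6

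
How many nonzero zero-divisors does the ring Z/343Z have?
In Z/343Z each nonzero element is either a unit (gcd with 343 is 1) or a zero-divisor (gcd > 1). The number of units is φ(343): factorise 343 = 7^3, so φ(343) = (7^3 − 7^2) = 294 = 294. The nonzero elements number 343 − 1 = 342. Hence the nonzero zero-divisors number 342 − 294 = 48.

Final answer: Z/343Z has 48 nonzero zero-divisors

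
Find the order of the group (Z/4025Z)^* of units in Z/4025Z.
|(Z/4025Z)^*| = 2640

(Z/4025Z)^* consists of the classes a with gcd(a, 4025) = 1, so its order is φ(4025). φ is multiplicative, with φ(p^e) = p^e − p^(e−1). Factorise 4025 = 5^2 · 7 · 23. Then
  φ(4025) = (5^2 − 5^1) · (7 − 1) · (23 − 1) = 20 · 6 · 22 = 2640.
Thus |(Z/4025Z)^*| = 2640.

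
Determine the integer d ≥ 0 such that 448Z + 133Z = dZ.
In the PID Z, (a, b) is generated by gcd(a, b). Compute gcd(448, 133) with the extended Euclidean algorithm, tracking rows (r, s, t) with s·448 + t·133 = r:
  row A: (448, 1, 0)   [1·448 + 0·133 = 448]
  row B: (133, 0, 1)   [0·448 + 1·133 = 133]
  448 = 3·133 + 49   → row C = row A − 3·row B = (49, 1, −3)   [check: 1·448 − 3·133 = 49]
  133 = 2·49 + 35   → row D = row B − 2·row C = (35, −2, 7)   [check: −2·448 + 7·133 = 35]
  49 = 1·35 + 14   → row E = row C − 1·row D = (14, 3, −10)   [check: 3·448 − 10·133 = 14]
  35 = 2·14 + 7   → row F = row D − 2·row E = (7, −8, 27)   [check: −8·448 + 27·133 = 7]
  14 = 2·7 + 0   → remainder 0, stop. gcd = 7 (last nonzero row F).
So gcd(448, 133) = 7, with Bézout identity −8·448 + 27·133 = 7. Containment (⊇): the Bézout identity exhibits 7 as an element of (448, 133), giving (7) ⊆ (448, 133). Containment (⊆): since 7 | 448 and 7 | 133 (448 = 7·64, 133 = 7·19), every Z-linear combination of 448 and 133 is divisible by 7, so (448, 133) ⊆ (7). Therefore (448, 133) = (7), d = 7.

Final answer: (448, 133) = (7); d = 7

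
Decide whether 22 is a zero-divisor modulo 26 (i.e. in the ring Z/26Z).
YES

gcd(22, 26) = 2 > 1, so 22 is not a unit in Z/26Z. In Z/nZ every nonzero non-unit is a zero-divisor: explicitly, take b = 26/gcd = 13 ≠ 0 (mod 26); then 22·13 = 286 = 11·26, i.e. 22·13 ≡ 0 (mod 26). So 22 is a zero-divisor.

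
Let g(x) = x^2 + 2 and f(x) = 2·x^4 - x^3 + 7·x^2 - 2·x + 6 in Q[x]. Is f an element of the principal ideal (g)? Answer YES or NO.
In Q[x] the ideal (g) consists of all multiples of g, so f ∈ (g) iff g | f, i.e. iff the remainder of f on division by g is 0. Divide f by g (g is monic, so eliminate the leading term of the running remainder at each step):
  leading term 2·x^4: subtract (2·x^2)·g(x) = 2·x^4 + 4·x^2, leaving -x^3 + 3·x^2 - 2·x + 6
  leading term -x^3: subtract (-x)·g(x) = -x^3 - 2·x, leaving 3·x^2 + 6
  leading term 3·x^2: subtract (3)·g(x) = 3·x^2 + 6, leaving 0
The remainder is 0, so f(x) = g(x) · h(x) with h(x) = 2·x^2 - x + 3. Hence g | f, i.e. f ∈ (g).

Final answer: YES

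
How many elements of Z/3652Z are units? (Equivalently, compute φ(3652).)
Z/3652Z has φ(3652) = 1640 units

An element a ∈ Z/3652Z is a unit iff gcd(a, 3652) = 1, so the number of units is φ(3652). φ is multiplicative, with φ(p^e) = p^e − p^(e−1). Factorise 3652 = 2^2 · 11 · 83. Then
  φ(3652) = (2^2 − 2^1) · (11 − 1) · (83 − 1) = 2 · 10 · 82 = 1640.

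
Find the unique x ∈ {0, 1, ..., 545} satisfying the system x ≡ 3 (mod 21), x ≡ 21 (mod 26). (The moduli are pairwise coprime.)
The moduli 21, 26 are pairwise coprime, so by the CRT there is a unique solution mod 21·26 = 546.
Solve by successive substitution. Start with x ≡ 3 (mod 21).
  Combine with x ≡ 21 (mod 26): write x = 3 + 21·t and require 3 + 21·t ≡ 21 (mod 26), i.e. 21·t ≡ 21 − 3 ≡ 18 (mod 26). Since 21^(−1) ≡ 5 (mod 26), t ≡ 5·18 ≡ 12 (mod 26). So x ≡ 3 + 21·12 = 255 (mod 546).
Unique solution in [0, 546): x = 255.

Final answer: x ≡ 255 (mod 546); the representative in [0, 546) is 255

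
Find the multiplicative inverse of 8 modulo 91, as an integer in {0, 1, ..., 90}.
Apply the extended Euclidean algorithm to (91, 8), tracking rows (r, s, t) with s·91 + t·8 = r. Each division r_prev = q·r_cur + r_new produces the new row as (previous row) − q·(current row):
  row A: (91, 1, 0)   [1·91 + 0·8 = 91]
  row B: (8, 0, 1)   [0·91 + 1·8 = 8]
  91 = 11·8 + 3   → row C = row A − 11·row B = (3, 1, −11)   [check: 1·91 − 11·8 = 3]
  8 = 2·3 + 2   → row D = row B − 2·row C = (2, −2, 23)   [check: −2·91 + 23·8 = 2]
  3 = 1·2 + 1   → row E = row C − 1·row D = (1, 3, −34)   [check: 3·91 − 34·8 = 1]
  2 = 2·1 + 0   → remainder 0, stop. gcd = 1 (last nonzero row E).
The gcd is 1, so 8 is invertible mod 91. The last nonzero row gives 3·91 − 34·8 = 1, so t = −34. So 8^(−1) ≡ −34 ≡ 57 (mod 91). Verify: 8 · 57 = 456 ≡ 1 (mod 91). ✓

Final answer: 8^(−1) ≡ 57 (mod 91)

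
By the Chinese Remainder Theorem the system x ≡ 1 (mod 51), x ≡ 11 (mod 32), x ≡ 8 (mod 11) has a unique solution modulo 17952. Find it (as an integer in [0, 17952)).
The moduli 51, 32, 11 are pairwise coprime, so by the CRT there is a unique solution mod 51·32·11 = 17952.
Solve by successive substitution. Start with x ≡ 1 (mod 51).
  Combine with x ≡ 11 (mod 32): write x = 1 + 51·t and require 1 + 51·t ≡ 11 (mod 32), i.e. 51·t ≡ 11 − 1 ≡ 10 (mod 32). Since 51^(−1) ≡ 27 (mod 32) (51 ≡ 19 (mod 32)), t ≡ 27·10 ≡ 14 (mod 32). So x ≡ 1 + 51·14 = 715 (mod 1632).
  Combine with x ≡ 8 (mod 11): write x = 715 + 1632·t and require 715 + 1632·t ≡ 8 (mod 11), i.e. 1632·t ≡ 8 − 715 ≡ 8 (mod 11). Since 1632^(−1) ≡ 3 (mod 11) (1632 ≡ 4 (mod 11)), t ≡ 3·8 ≡ 2 (mod 11). So x ≡ 715 + 1632·2 = 3979 (mod 17952).
Unique solution in [0, 17952): x = 3979.

Final answer: x ≡ 3979 (mod 17952); the representative in [0, 17952) is 3979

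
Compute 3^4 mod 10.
Use repeated squaring. Binary(4) = 100. Walk through the bits of the exponent 4 left-to-right: at each bit after the leading one, square the running value, then multiply by 3 if the bit is 1 (always reducing mod 10):
  bit 1 = 1 (leading): start with 3.
  bit 2 = 0: square 3^2 = 9 (mod 10).
  bit 3 = 0: square 9^2 = 81 ≡ 1 (mod 10).
Final value: 3^4 ≡ 1 (mod 10).

Final answer: 1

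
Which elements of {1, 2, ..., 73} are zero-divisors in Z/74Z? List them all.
An element a ∈ Z/74Z (with a ≠ 0) is a zero-divisor iff gcd(a, 74) > 1 (because a is a unit precisely when gcd(a, n) = 1, and in Z/nZ every nonzero, non-unit element is a zero-divisor). Scan a = 1, ..., 73 and keep those with gcd(a, 74) > 1:
  gcd(2, 74) = 2, gcd(4, 74) = 2, gcd(6, 74) = 2, gcd(8, 74) = 2, gcd(10, 74) = 2, gcd(12, 74) = 2, gcd(14, 74) = 2, gcd(16, 74) = 2, gcd(18, 74) = 2, gcd(20, 74) = 2, gcd(22, 74) = 2, gcd(24, 74) = 2, gcd(26, 74) = 2, gcd(28, 74) = 2, gcd(30, 74) = 2, gcd(32, 74) = 2, gcd(34, 74) = 2, gcd(36, 74) = 2, gcd(37, 74) = 37, gcd(38, 74) = 2, gcd(40, 74) = 2, gcd(42, 74) = 2, gcd(44, 74) = 2, gcd(46, 74) = 2, gcd(48, 74) = 2, gcd(50, 74) = 2, gcd(52, 74) = 2, gcd(54, 74) = 2, gcd(56, 74) = 2, gcd(58, 74) = 2, gcd(60, 74) = 2, gcd(62, 74) = 2, gcd(64, 74) = 2, gcd(66, 74) = 2, gcd(68, 74) = 2, gcd(70, 74) = 2, gcd(72, 74) = 2.
All other a ∈ {1, ..., 73} have gcd(a, 74) = 1 and are units. So the nonzero zero-divisors are exactly the 37 values of a appearing in this scan.

Final answer: nonzero zero-divisors of Z/74Z = {2, 4, 6, 8, 10, 12, 14, 16, 18, 20, 22, 24, 26, 28, 30, 32, 34, 36, 37, 38, 40, 42, 44, 46, 48, 50, 52, 54, 56, 58, 60, 62, 64, 66, 68, 70, 72}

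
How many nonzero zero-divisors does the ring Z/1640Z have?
Z/1640Z has 999 nonzero zero-divisors

In Z/1640Z each nonzero element is either a unit (gcd with 1640 is 1) or a zero-divisor (gcd > 1). The number of units is φ(1640): factorise 1640 = 2^3 · 5 · 41, so φ(1640) = (2^3 − 2^2) · (5 − 1) · (41 − 1) = 4 · 4 · 40 = 640. The nonzero elements number 1640 − 1 = 1639. Hence the nonzero zero-divisors number 1639 − 640 = 999.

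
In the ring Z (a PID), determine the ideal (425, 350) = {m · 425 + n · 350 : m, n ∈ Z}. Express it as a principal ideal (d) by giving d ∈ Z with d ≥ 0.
(425, 350) = (25); d = 25

In the PID Z, (a, b) is generated by gcd(a, b). Compute gcd(425, 350) with the extended Euclidean algorithm, tracking rows (r, s, t) with s·425 + t·350 = r:
  row A: (425, 1, 0)   [1·425 + 0·350 = 425]
  row B: (350, 0, 1)   [0·425 + 1·350 = 350]
  425 = 1·350 + 75   → row C = row A − 1·row B = (75, 1, −1)   [check: 1·425 − 1·350 = 75]
  350 = 4·75 + 50   → row D = row B − 4·row C = (50, −4, 5)   [check: −4·425 + 5·350 = 50]
  75 = 1·50 + 25   → row E = row C − 1·row D = (25, 5, −6)   [check: 5·425 − 6·350 = 25]
  50 = 2·25 + 0   → remainder 0, stop. gcd = 25 (last nonzero row E).
So gcd(425, 350) = 25, with Bézout identity 5·425 − 6·350 = 25. Containment (⊇): the Bézout identity exhibits 25 as an element of (425, 350), giving (25) ⊆ (425, 350). Containment (⊆): since 25 | 425 and 25 | 350 (425 = 25·17, 350 = 25·14), every Z-linear combination of 425 and 350 is divisible by 25, so (425, 350) ⊆ (25). Therefore (425, 350) = (25), d = 25.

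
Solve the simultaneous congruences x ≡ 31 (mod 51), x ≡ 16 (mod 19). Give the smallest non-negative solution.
The moduli 51, 19 are pairwise coprime, so by the CRT there is a unique solution mod 51·19 = 969.
Solve by successive substitution. Start with x ≡ 31 (mod 51).
  Combine with x ≡ 16 (mod 19): write x = 31 + 51·t and require 31 + 51·t ≡ 16 (mod 19), i.e. 51·t ≡ 16 − 31 ≡ 4 (mod 19). Since 51^(−1) ≡ 3 (mod 19) (51 ≡ 13 (mod 19)), t ≡ 3·4 ≡ 12 (mod 19). So x ≡ 31 + 51·12 = 643 (mod 969).
Unique solution in [0, 969): x = 643.

Final answer: x ≡ 643 (mod 969); the representative in [0, 969) is 643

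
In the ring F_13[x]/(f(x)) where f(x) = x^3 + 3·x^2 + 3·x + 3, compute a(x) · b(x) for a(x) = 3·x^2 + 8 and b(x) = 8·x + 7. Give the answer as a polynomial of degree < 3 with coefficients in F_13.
Multiply as integer polynomials: a · b = 24·x^3 + 21·x^2 + 64·x + 56. Reducing coefficients mod 13: a · b ≡ 11·x^3 + 8·x^2 + 12·x + 4. Now divide by f(x) = x^3 + 3·x^2 + 3·x + 3 in F_13[x], eliminating the leading term at each step:
  leading term 11·x^3: subtract (11)·f(x) = 11·x^3 + 7·x^2 + 7·x + 7, leaving x^2 + 5·x + 10 (coefficients mod 13)
The degree is now < 3, so this is the remainder. Hence a · b ≡ x^2 + 5·x + 10 in F_13[x]/(f).

Final answer: a · b ≡ x^2 + 5·x + 10 (mod f(x))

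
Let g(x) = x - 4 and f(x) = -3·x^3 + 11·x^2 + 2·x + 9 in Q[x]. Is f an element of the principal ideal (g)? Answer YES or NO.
In Q[x] the ideal (g) consists of all multiples of g, so f ∈ (g) iff g | f, i.e. iff the remainder of f on division by g is 0. Divide f by g (g is monic, so eliminate the leading term of the running remainder at each step):
  leading term -3·x^3: subtract (-3·x^2)·g(x) = -3·x^3 + 12·x^2, leaving -x^2 + 2·x + 9
  leading term -x^2: subtract (-x)·g(x) = -x^2 + 4·x, leaving 9 - 2·x
  leading term -2·x: subtract (-2)·g(x) = 8 - 2·x, leaving 1
The remainder r(x) = 1 ≠ 0 (and deg r < deg g), so g ∤ f, i.e. f ∉ (g).

Final answer: NO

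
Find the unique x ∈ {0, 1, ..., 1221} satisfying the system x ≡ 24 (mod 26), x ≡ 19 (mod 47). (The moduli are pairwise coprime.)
x ≡ 1194 (mod 1222); the representative in [0, 1222) is 1194

The moduli 26, 47 are pairwise coprime, so by the CRT there is a unique solution mod 26·47 = 1222.
Solve by successive substitution. Start with x ≡ 24 (mod 26).
  Combine with x ≡ 19 (mod 47): write x = 24 + 26·t and require 24 + 26·t ≡ 19 (mod 47), i.e. 26·t ≡ 19 − 24 ≡ 42 (mod 47). Since 26^(−1) ≡ 38 (mod 47), t ≡ 38·42 ≡ 45 (mod 47). So x ≡ 24 + 26·45 = 1194 (mod 1222).
Unique solution in [0, 1222): x = 1194.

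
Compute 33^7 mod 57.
Use repeated squaring. Binary(7) = 111. Walk through the bits of the exponent 7 left-to-right: at each bit after the leading one, square the running value, then multiply by 33 if the bit is 1 (always reducing mod 57):
  bit 1 = 1 (leading): start with 33.
  bit 2 = 1: square 33^2 = 1089 ≡ 6; bit is 1, so multiply 6·33 = 198 ≡ 27 (mod 57).
  bit 3 = 1: square 27^2 = 729 ≡ 45; bit is 1, so multiply 45·33 = 1485 ≡ 3 (mod 57).
Final value: 33^7 ≡ 3 (mod 57).

Final answer: 3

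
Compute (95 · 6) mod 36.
Reduce the factors first: 95 ≡ 23 (mod 36), so 95 · 6 ≡ 23 · 6 (mod 36). 23 · 6 = 138. Dividing by 36: 138 = 3·36 + 30. So (95 · 6) mod 36 = 30.

Final answer: 30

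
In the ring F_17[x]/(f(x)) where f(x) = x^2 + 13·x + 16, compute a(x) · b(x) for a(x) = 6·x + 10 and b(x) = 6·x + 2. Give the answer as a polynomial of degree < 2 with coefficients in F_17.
Multiply as integer polynomials: a · b = 36·x^2 + 72·x + 20. Reducing coefficients mod 17: a · b ≡ 2·x^2 + 4·x + 3. Now divide by f(x) = x^2 + 13·x + 16 in F_17[x], eliminating the leading term at each step:
  leading term 2·x^2: subtract (2)·f(x) = 2·x^2 + 9·x + 15, leaving 12·x + 5 (coefficients mod 17)
The degree is now < 2, so this is the remainder. Hence a · b ≡ 12·x + 5 in F_17[x]/(f).

Final answer: a · b ≡ 12·x + 5 (mod f(x))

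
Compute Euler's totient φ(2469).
φ is multiplicative, with φ(p^e) = p^e − p^(e−1). Factorise 2469 = 3 · 823. Then
  φ(2469) = (3 − 1) · (823 − 1) = 2 · 822 = 1644.

Final answer: φ(2469) = 1644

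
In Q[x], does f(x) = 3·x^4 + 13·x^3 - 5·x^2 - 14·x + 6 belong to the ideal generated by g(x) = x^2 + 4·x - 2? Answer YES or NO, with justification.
In Q[x] the ideal (g) consists of all multiples of g, so f ∈ (g) iff g | f, i.e. iff the remainder of f on division by g is 0. Divide f by g (g is monic, so eliminate the leading term of the running remainder at each step):
  leading term 3·x^4: subtract (3·x^2)·g(x) = 3·x^4 + 12·x^3 - 6·x^2, leaving x^3 + x^2 - 14·x + 6
  leading term x^3: subtract (x)·g(x) = x^3 + 4·x^2 - 2·x, leaving -3·x^2 - 12·x + 6
  leading term -3·x^2: subtract (-3)·g(x) = -3·x^2 - 12·x + 6, leaving 0
The remainder is 0, so f(x) = g(x) · h(x) with h(x) = 3·x^2 + x - 3. Hence g | f, i.e. f ∈ (g).

Final answer: YES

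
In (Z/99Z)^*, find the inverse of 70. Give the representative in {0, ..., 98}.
Apply the extended Euclidean algorithm to (99, 70), tracking rows (r, s, t) with s·99 + t·70 = r. Each division r_prev = q·r_cur + r_new produces the new row as (previous row) − q·(current row):
  row A: (99, 1, 0)   [1·99 + 0·70 = 99]
  row B: (70, 0, 1)   [0·99 + 1·70 = 70]
  99 = 1·70 + 29   → row C = row A − 1·row B = (29, 1, −1)   [check: 1·99 − 1·70 = 29]
  70 = 2·29 + 12   → row D = row B − 2·row C = (12, −2, 3)   [check: −2·99 + 3·70 = 12]
  29 = 2·12 + 5   → row E = row C − 2·row D = (5, 5, −7)   [check: 5·99 − 7·70 = 5]
  12 = 2·5 + 2   → row F = row D − 2·row E = (2, −12, 17)   [check: −12·99 + 17·70 = 2]
  5 = 2·2 + 1   → row G = row E − 2·row F = (1, 29, −41)   [check: 29·99 − 41·70 = 1]
  2 = 2·1 + 0   → remainder 0, stop. gcd = 1 (last nonzero row G).
The gcd is 1, so 70 is invertible mod 99. The last nonzero row gives 29·99 − 41·70 = 1, so t = −41. So 70^(−1) ≡ −41 ≡ 58 (mod 99). Verify: 70 · 58 = 4060 ≡ 1 (mod 99). ✓

Final answer: 70^(−1) ≡ 58 (mod 99)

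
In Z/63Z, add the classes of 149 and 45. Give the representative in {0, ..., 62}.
Reduce the summands first: 149 ≡ 23 (mod 63), so 149 + 45 ≡ 23 + 45 (mod 63). 23 + 45 = 68; 68 = 1·63 + 5, so (149 + 45) mod 63 = 5.

Final answer: 5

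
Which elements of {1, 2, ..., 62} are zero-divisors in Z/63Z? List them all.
An element a ∈ Z/63Z (with a ≠ 0) is a zero-divisor iff gcd(a, 63) > 1 (because a is a unit precisely when gcd(a, n) = 1, and in Z/nZ every nonzero, non-unit element is a zero-divisor). Scan a = 1, ..., 62 and keep those with gcd(a, 63) > 1:
  gcd(3, 63) = 3, gcd(6, 63) = 3, gcd(7, 63) = 7, gcd(9, 63) = 9, gcd(12, 63) = 3, gcd(14, 63) = 7, gcd(15, 63) = 3, gcd(18, 63) = 9, gcd(21, 63) = 21, gcd(24, 63) = 3, gcd(27, 63) = 9, gcd(28, 63) = 7, gcd(30, 63) = 3, gcd(33, 63) = 3, gcd(35, 63) = 7, gcd(36, 63) = 9, gcd(39, 63) = 3, gcd(42, 63) = 21, gcd(45, 63) = 9, gcd(48, 63) = 3, gcd(49, 63) = 7, gcd(51, 63) = 3, gcd(54, 63) = 9, gcd(56, 63) = 7, gcd(57, 63) = 3, gcd(60, 63) = 3.
All other a ∈ {1, ..., 62} have gcd(a, 63) = 1 and are units. So the nonzero zero-divisors are exactly the 26 values of a appearing in this scan.

Final answer: nonzero zero-divisors of Z/63Z = {3, 6, 7, 9, 12, 14, 15, 18, 21, 24, 27, 28, 30, 33, 35, 36, 39, 42, 45, 48, 49, 51, 54, 56, 57, 60}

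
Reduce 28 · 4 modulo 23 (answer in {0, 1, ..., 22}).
Reduce the factors first: 28 ≡ 5 (mod 23), so 28 · 4 ≡ 5 · 4 (mod 23). 5 · 4 = 20. Dividing by 23: 20 = 0·23 + 20. So (28 · 4) mod 23 = 20.

Final answer: 20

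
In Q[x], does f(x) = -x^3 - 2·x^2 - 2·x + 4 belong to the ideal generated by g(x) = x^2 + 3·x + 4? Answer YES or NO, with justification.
In Q[x] the ideal (g) consists of all multiples of g, so f ∈ (g) iff g | f, i.e. iff the remainder of f on division by g is 0. Divide f by g (g is monic, so eliminate the leading term of the running remainder at each step):
  leading term -x^3: subtract (-x)·g(x) = -x^3 - 3·x^2 - 4·x, leaving x^2 + 2·x + 4
  leading term x^2: subtract (1)·g(x) = x^2 + 3·x + 4, leaving -x
The remainder r(x) = -x ≠ 0 (and deg r < deg g), so g ∤ f, i.e. f ∉ (g).

Final answer: NO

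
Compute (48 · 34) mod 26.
20

Reduce the factors first: 48 ≡ 22, 34 ≡ 8 (mod 26), so 48 · 34 ≡ 22 · 8 (mod 26). 22 · 8 = 176. Dividing by 26: 176 = 6·26 + 20. So (48 · 34) mod 26 = 20.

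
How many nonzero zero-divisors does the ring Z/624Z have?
In Z/624Z each nonzero element is either a unit (gcd with 624 is 1) or a zero-divisor (gcd > 1). The number of units is φ(624): factorise 624 = 2^4 · 3 · 13, so φ(624) = (2^4 − 2^3) · (3 − 1) · (13 − 1) = 8 · 2 · 12 = 192. The nonzero elements number 624 − 1 = 623. Hence the nonzero zero-divisors number 623 − 192 = 431.

Final answer: Z/624Z has 431 nonzero zero-divisors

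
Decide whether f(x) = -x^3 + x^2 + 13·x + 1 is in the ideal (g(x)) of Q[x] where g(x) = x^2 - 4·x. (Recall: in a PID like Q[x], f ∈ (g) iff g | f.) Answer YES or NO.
NO

In Q[x] the ideal (g) consists of all multiples of g, so f ∈ (g) iff g | f, i.e. iff the remainder of f on division by g is 0. Divide f by g (g is monic, so eliminate the leading term of the running remainder at each step):
  leading term -x^3: subtract (-x)·g(x) = -x^3 + 4·x^2, leaving -3·x^2 + 13·x + 1
  leading term -3·x^2: subtract (-3)·g(x) = -3·x^2 + 12·x, leaving x + 1
The remainder r(x) = x + 1 ≠ 0 (and deg r < deg g), so g ∤ f, i.e. f ∉ (g).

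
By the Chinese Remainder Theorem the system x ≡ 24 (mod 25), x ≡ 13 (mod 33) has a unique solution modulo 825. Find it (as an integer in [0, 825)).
x ≡ 574 (mod 825); the representative in [0, 825) is 574

The moduli 25, 33 are pairwise coprime, so by the CRT there is a unique solution mod 25·33 = 825.
Solve by successive substitution. Start with x ≡ 24 (mod 25).
  Combine with x ≡ 13 (mod 33): write x = 24 + 25·t and require 24 + 25·t ≡ 13 (mod 33), i.e. 25·t ≡ 13 − 24 ≡ 22 (mod 33). Since 25^(−1) ≡ 4 (mod 33), t ≡ 4·22 ≡ 22 (mod 33). So x ≡ 24 + 25·22 = 574 (mod 825).
Unique solution in [0, 825): x = 574.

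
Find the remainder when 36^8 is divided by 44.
16

Use repeated squaring. Binary(8) = 1000. Walk through the bits of the exponent 8 left-to-right: at each bit after the leading one, square the running value, then multiply by 36 if the bit is 1 (always reducing mod 44):
  bit 1 = 1 (leading): start with 36.
  bit 2 = 0: square 36^2 = 1296 ≡ 20 (mod 44).
  bit 3 = 0: square 20^2 = 400 ≡ 4 (mod 44).
  bit 4 = 0: square 4^2 = 16 (mod 44).
Final value: 36^8 ≡ 16 (mod 44).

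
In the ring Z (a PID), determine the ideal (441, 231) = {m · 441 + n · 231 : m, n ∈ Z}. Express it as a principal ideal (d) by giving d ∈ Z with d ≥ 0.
(441, 231) = (21); d = 21

In the PID Z, (a, b) is generated by gcd(a, b). Compute gcd(441, 231) with the extended Euclidean algorithm, tracking rows (r, s, t) with s·441 + t·231 = r:
  row A: (441, 1, 0)   [1·441 + 0·231 = 441]
  row B: (231, 0, 1)   [0·441 + 1·231 = 231]
  441 = 1·231 + 210   → row C = row A − 1·row B = (210, 1, −1)   [check: 1·441 − 1·231 = 210]
  231 = 1·210 + 21   → row D = row B − 1·row C = (21, −1, 2)   [check: −1·441 + 2·231 = 21]
  210 = 10·21 + 0   → remainder 0, stop. gcd = 21 (last nonzero row D).
So gcd(441, 231) = 21, with Bézout identity −1·441 + 2·231 = 21. Containment (⊇): the Bézout identity exhibits 21 as an element of (441, 231), giving (21) ⊆ (441, 231). Containment (⊆): since 21 | 441 and 21 | 231 (441 = 21·21, 231 = 21·11), every Z-linear combination of 441 and 231 is divisible by 21, so (441, 231) ⊆ (21). Therefore (441, 231) = (21), d = 21.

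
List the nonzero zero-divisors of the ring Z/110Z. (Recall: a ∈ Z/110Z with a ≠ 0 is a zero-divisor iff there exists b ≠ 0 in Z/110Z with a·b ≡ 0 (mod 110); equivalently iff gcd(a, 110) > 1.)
An element a ∈ Z/110Z (with a ≠ 0) is a zero-divisor iff gcd(a, 110) > 1 (because a is a unit precisely when gcd(a, n) = 1, and in Z/nZ every nonzero, non-unit element is a zero-divisor). Scan a = 1, ..., 109 and keep those with gcd(a, 110) > 1:
  gcd(2, 110) = 2, gcd(4, 110) = 2, gcd(5, 110) = 5, gcd(6, 110) = 2, gcd(8, 110) = 2, gcd(10, 110) = 10, gcd(11, 110) = 11, gcd(12, 110) = 2, gcd(14, 110) = 2, gcd(15, 110) = 5, gcd(16, 110) = 2, gcd(18, 110) = 2, gcd(20, 110) = 10, gcd(22, 110) = 22, gcd(24, 110) = 2, gcd(25, 110) = 5, gcd(26, 110) = 2, gcd(28, 110) = 2, gcd(30, 110) = 10, gcd(32, 110) = 2, gcd(33, 110) = 11, gcd(34, 110) = 2, gcd(35, 110) = 5, gcd(36, 110) = 2, gcd(38, 110) = 2, gcd(40, 110) = 10, gcd(42, 110) = 2, gcd(44, 110) = 22, gcd(45, 110) = 5, gcd(46, 110) = 2, gcd(48, 110) = 2, gcd(50, 110) = 10, gcd(52, 110) = 2, gcd(54, 110) = 2, gcd(55, 110) = 55, gcd(56, 110) = 2, gcd(58, 110) = 2, gcd(60, 110) = 10, gcd(62, 110) = 2, gcd(64, 110) = 2, gcd(65, 110) = 5, gcd(66, 110) = 22, gcd(68, 110) = 2, gcd(70, 110) = 10, gcd(72, 110) = 2, gcd(74, 110) = 2, gcd(75, 110) = 5, gcd(76, 110) = 2, gcd(77, 110) = 11, gcd(78, 110) = 2, gcd(80, 110) = 10, gcd(82, 110) = 2, gcd(84, 110) = 2, gcd(85, 110) = 5, gcd(86, 110) = 2, gcd(88, 110) = 22, gcd(90, 110) = 10, gcd(92, 110) = 2, gcd(94, 110) = 2, gcd(95, 110) = 5, gcd(96, 110) = 2, gcd(98, 110) = 2, gcd(99, 110) = 11, gcd(100, 110) = 10, gcd(102, 110) = 2, gcd(104, 110) = 2, gcd(105, 110) = 5, gcd(106, 110) = 2, gcd(108, 110) = 2.
All other a ∈ {1, ..., 109} have gcd(a, 110) = 1 and are units. So the nonzero zero-divisors are exactly the 69 values of a appearing in this scan.

Final answer: nonzero zero-divisors of Z/110Z = {2, 4, 5, 6, 8, 10, 11, 12, 14, 15, 16, 18, 20, 22, 24, 25, 26, 28, 30, 32, 33, 34, 35, 36, 38, 40, 42, 44, 45, 46, 48, 50, 52, 54, 55, 56, 58, 60, 62, 64, 65, 66, 68, 70, 72, 74, 75, 76, 77, 78, 80, 82, 84, 85, 86, 88, 90, 92, 94, 95, 96, 98, 99, 100, 102, 104, 105, 106, 108}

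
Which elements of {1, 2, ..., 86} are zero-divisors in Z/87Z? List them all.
An element a ∈ Z/87Z (with a ≠ 0) is a zero-divisor iff gcd(a, 87) > 1 (because a is a unit precisely when gcd(a, n) = 1, and in Z/nZ every nonzero, non-unit element is a zero-divisor). Scan a = 1, ..., 86 and keep those with gcd(a, 87) > 1:
  gcd(3, 87) = 3, gcd(6, 87) = 3, gcd(9, 87) = 3, gcd(12, 87) = 3, gcd(15, 87) = 3, gcd(18, 87) = 3, gcd(21, 87) = 3, gcd(24, 87) = 3, gcd(27, 87) = 3, gcd(29, 87) = 29, gcd(30, 87) = 3, gcd(33, 87) = 3, gcd(36, 87) = 3, gcd(39, 87) = 3, gcd(42, 87) = 3, gcd(45, 87) = 3, gcd(48, 87) = 3, gcd(51, 87) = 3, gcd(54, 87) = 3, gcd(57, 87) = 3, gcd(58, 87) = 29, gcd(60, 87) = 3, gcd(63, 87) = 3, gcd(66, 87) = 3, gcd(69, 87) = 3, gcd(72, 87) = 3, gcd(75, 87) = 3, gcd(78, 87) = 3, gcd(81, 87) = 3, gcd(84, 87) = 3.
All other a ∈ {1, ..., 86} have gcd(a, 87) = 1 and are units. So the nonzero zero-divisors are exactly the 30 values of a appearing in this scan.

Final answer: nonzero zero-divisors of Z/87Z = {3, 6, 9, 12, 15, 18, 21, 24, 27, 29, 30, 33, 36, 39, 42, 45, 48, 51, 54, 57, 58, 60, 63, 66, 69, 72, 75, 78, 81, 84}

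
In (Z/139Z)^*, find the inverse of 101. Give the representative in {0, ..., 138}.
101^(−1) ≡ 128 (mod 139)

Apply the extended Euclidean algorithm to (139, 101), tracking rows (r, s, t) with s·139 + t·101 = r. Each division r_prev = q·r_cur + r_new produces the new row as (previous row) − q·(current row):
  row A: (139, 1, 0)   [1·139 + 0·101 = 139]
  row B: (101, 0, 1)   [0·139 + 1·101 = 101]
  139 = 1·101 + 38   → row C = row A − 1·row B = (38, 1, −1)   [check: 1·139 − 1·101 = 38]
  101 = 2·38 + 25   → row D = row B − 2·row C = (25, −2, 3)   [check: −2·139 + 3·101 = 25]
  38 = 1·25 + 13   → row E = row C − 1·row D = (13, 3, −4)   [check: 3·139 − 4·101 = 13]
  25 = 1·13 + 12   → row F = row D − 1·row E = (12, −5, 7)   [check: −5·139 + 7·101 = 12]
  13 = 1·12 + 1   → row G = row E − 1·row F = (1, 8, −11)   [check: 8·139 − 11·101 = 1]
  12 = 12·1 + 0   → remainder 0, stop. gcd = 1 (last nonzero row G).
The gcd is 1, so 101 is invertible mod 139. The last nonzero row gives 8·139 − 11·101 = 1, so t = −11. So 101^(−1) ≡ −11 ≡ 128 (mod 139). Verify: 101 · 128 = 12928 ≡ 1 (mod 139). ✓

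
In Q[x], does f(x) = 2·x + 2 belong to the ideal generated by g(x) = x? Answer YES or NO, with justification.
NO

In Q[x] the ideal (g) consists of all multiples of g, so f ∈ (g) iff g | f, i.e. iff the remainder of f on division by g is 0. Divide f by g (g is monic, so eliminate the leading term of the running remainder at each step):
  leading term 2·x: subtract (2)·g(x) = 2·x, leaving 2
The remainder r(x) = 2 ≠ 0 (and deg r < deg g), so g ∤ f, i.e. f ∉ (g).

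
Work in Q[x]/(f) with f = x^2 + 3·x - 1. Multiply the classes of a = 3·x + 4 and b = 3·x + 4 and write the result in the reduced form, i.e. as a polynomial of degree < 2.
a · b ≡ 25 - 3·x (mod f(x))

First multiply in Q[x] without reducing: a · b = 9·x^2 + 24·x + 16. Now divide by f(x) = x^2 + 3·x - 1, eliminating the leading term at each step:
  leading term 9·x^2: subtract (9)·f(x) = 9·x^2 + 27·x - 9, leaving 25 - 3·x
The degree is now < 2, so this is the remainder. Hence a · b ≡ 25 - 3·x in Q[x]/(f).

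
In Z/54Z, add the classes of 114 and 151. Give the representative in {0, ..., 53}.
Reduce the summands first: 114 ≡ 6, 151 ≡ 43 (mod 54), so 114 + 151 ≡ 6 + 43 (mod 54). 6 + 43 = 49; 49 = 0·54 + 49, so (114 + 151) mod 54 = 49.

Final answer: 49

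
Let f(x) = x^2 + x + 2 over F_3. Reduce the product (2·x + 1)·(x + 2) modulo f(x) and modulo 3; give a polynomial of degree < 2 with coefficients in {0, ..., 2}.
Multiply as integer polynomials: a · b = 2·x^2 + 5·x + 2. Reducing coefficients mod 3: a · b ≡ 2·x^2 + 2·x + 2. Now divide by f(x) = x^2 + x + 2 in F_3[x], eliminating the leading term at each step:
  leading term 2·x^2: subtract (2)·f(x) = 2·x^2 + 2·x + 1, leaving 1 (coefficients mod 3)
The degree is now < 2, so this is the remainder. Hence a · b ≡ 1 in F_3[x]/(f).

Final answer: a · b ≡ 1 (mod f(x))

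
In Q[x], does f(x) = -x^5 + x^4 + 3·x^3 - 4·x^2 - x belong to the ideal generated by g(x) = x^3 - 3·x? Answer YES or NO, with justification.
In Q[x] the ideal (g) consists of all multiples of g, so f ∈ (g) iff g | f, i.e. iff the remainder of f on division by g is 0. Divide f by g (g is monic, so eliminate the leading term of the running remainder at each step):
  leading term -x^5: subtract (-x^2)·g(x) = -x^5 + 3·x^3, leaving x^4 - 4·x^2 - x
  leading term x^4: subtract (x)·g(x) = x^4 - 3·x^2, leaving -x^2 - x
The remainder r(x) = -x^2 - x ≠ 0 (and deg r < deg g), so g ∤ f, i.e. f ∉ (g).

Final answer: NO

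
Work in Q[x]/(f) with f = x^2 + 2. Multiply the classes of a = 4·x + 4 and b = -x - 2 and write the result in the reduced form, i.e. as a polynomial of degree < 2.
First multiply in Q[x] without reducing: a · b = -4·x^2 - 12·x - 8. Now divide by f(x) = x^2 + 2, eliminating the leading term at each step:
  leading term -4·x^2: subtract (-4)·f(x) = -4·x^2 - 8, leaving -12·x
The degree is now < 2, so this is the remainder. Hence a · b ≡ -12·x in Q[x]/(f).

Final answer: a · b ≡ -12·x (mod f(x))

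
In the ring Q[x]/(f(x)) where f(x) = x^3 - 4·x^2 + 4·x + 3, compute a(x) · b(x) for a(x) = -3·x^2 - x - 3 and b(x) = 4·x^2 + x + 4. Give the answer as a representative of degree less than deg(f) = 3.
First multiply in Q[x] without reducing: a · b = -12·x^4 - 7·x^3 - 25·x^2 - 7·x - 12. Now divide by f(x) = x^3 - 4·x^2 + 4·x + 3, eliminating the leading term at each step:
  leading term -12·x^4: subtract (-12·x)·f(x) = -12·x^4 + 48·x^3 - 48·x^2 - 36·x, leaving -55·x^3 + 23·x^2 + 29·x - 12
  leading term -55·x^3: subtract (-55)·f(x) = -55·x^3 + 220·x^2 - 220·x - 165, leaving -197·x^2 + 249·x + 153
The degree is now < 3, so this is the remainder. Hence a · b ≡ -197·x^2 + 249·x + 153 in Q[x]/(f).

Final answer: a · b ≡ -197·x^2 + 249·x + 153 (mod f(x))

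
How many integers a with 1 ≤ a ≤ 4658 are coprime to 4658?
The number of a ∈ {1, ..., 4658} with gcd(a, 4658) = 1 is by definition Euler's totient φ(4658). φ is multiplicative, with φ(p^e) = p^e − p^(e−1). Factorise 4658 = 2 · 17 · 137. Then
  φ(4658) = (2 − 1) · (17 − 1) · (137 − 1) = 1 · 16 · 136 = 2176.
So there are 2176 such integers.

Final answer: 2176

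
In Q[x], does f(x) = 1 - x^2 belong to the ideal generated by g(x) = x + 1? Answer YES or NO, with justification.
In Q[x] the ideal (g) consists of all multiples of g, so f ∈ (g) iff g | f, i.e. iff the remainder of f on division by g is 0. Divide f by g (g is monic, so eliminate the leading term of the running remainder at each step):
  leading term -x^2: subtract (-x)·g(x) = -x^2 - x, leaving x + 1
  leading term x: subtract (1)·g(x) = x + 1, leaving 0
The remainder is 0, so f(x) = g(x) · h(x) with h(x) = 1 - x. Hence g | f, i.e. f ∈ (g).

Final answer: YES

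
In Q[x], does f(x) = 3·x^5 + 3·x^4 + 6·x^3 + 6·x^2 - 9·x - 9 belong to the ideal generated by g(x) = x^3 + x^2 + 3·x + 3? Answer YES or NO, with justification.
YES

In Q[x] the ideal (g) consists of all multiples of g, so f ∈ (g) iff g | f, i.e. iff the remainder of f on division by g is 0. Divide f by g (g is monic, so eliminate the leading term of the running remainder at each step):
  leading term 3·x^5: subtract (3·x^2)·g(x) = 3·x^5 + 3·x^4 + 9·x^3 + 9·x^2, leaving -3·x^3 - 3·x^2 - 9·x - 9
  leading term -3·x^3: subtract (-3)·g(x) = -3·x^3 - 3·x^2 - 9·x - 9, leaving 0
The remainder is 0, so f(x) = g(x) · h(x) with h(x) = 3·x^2 - 3. Hence g | f, i.e. f ∈ (g).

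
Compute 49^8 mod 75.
Use repeated squaring. Binary(8) = 1000. Walk through the bits of the exponent 8 left-to-right: at each bit after the leading one, square the running value, then multiply by 49 if the bit is 1 (always reducing mod 75):
  bit 1 = 1 (leading): start with 49.
  bit 2 = 0: square 49^2 = 2401 ≡ 1 (mod 75).
  bit 3 = 0: square 1^2 = 1 (mod 75).
  bit 4 = 0: square 1^2 = 1 (mod 75).
Final value: 49^8 ≡ 1 (mod 75).

Final answer: 1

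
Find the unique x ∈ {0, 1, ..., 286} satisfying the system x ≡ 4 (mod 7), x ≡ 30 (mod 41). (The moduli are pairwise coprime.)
x ≡ 235 (mod 287); the representative in [0, 287) is 235

The moduli 7, 41 are pairwise coprime, so by the CRT there is a unique solution mod 7·41 = 287.
Solve by successive substitution. Start with x ≡ 4 (mod 7).
  Combine with x ≡ 30 (mod 41): write x = 4 + 7·t and require 4 + 7·t ≡ 30 (mod 41), i.e. 7·t ≡ 30 − 4 ≡ 26 (mod 41). Since 7^(−1) ≡ 6 (mod 41), t ≡ 6·26 ≡ 33 (mod 41). So x ≡ 4 + 7·33 = 235 (mod 287).
Unique solution in [0, 287): x = 235.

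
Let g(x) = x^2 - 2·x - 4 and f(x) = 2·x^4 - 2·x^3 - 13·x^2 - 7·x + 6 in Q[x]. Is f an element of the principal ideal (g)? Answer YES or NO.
In Q[x] the ideal (g) consists of all multiples of g, so f ∈ (g) iff g | f, i.e. iff the remainder of f on division by g is 0. Divide f by g (g is monic, so eliminate the leading term of the running remainder at each step):
  leading term 2·x^4: subtract (2·x^2)·g(x) = 2·x^4 - 4·x^3 - 8·x^2, leaving 2·x^3 - 5·x^2 - 7·x + 6
  leading term 2·x^3: subtract (2·x)·g(x) = 2·x^3 - 4·x^2 - 8·x, leaving -x^2 + x + 6
  leading term -x^2: subtract (-1)·g(x) = -x^2 + 2·x + 4, leaving 2 - x
The remainder r(x) = 2 - x ≠ 0 (and deg r < deg g), so g ∤ f, i.e. f ∉ (g).

Final answer: NO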